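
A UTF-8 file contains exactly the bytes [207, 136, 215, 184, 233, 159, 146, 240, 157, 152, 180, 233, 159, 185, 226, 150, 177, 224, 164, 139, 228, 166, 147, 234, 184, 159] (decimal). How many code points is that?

Byte at offset 0: 0xCF = 11001111 → 2-byte char (#1). Advance 2.
Byte at offset 2: 0xD7 = 11010111 → 2-byte char (#2). Advance 2.
Byte at offset 4: 0xE9 = 11101001 → 3-byte char (#3). Advance 3.
Byte at offset 7: 0xF0 = 11110000 → 4-byte char (#4). Advance 4.
Byte at offset 11: 0xE9 = 11101001 → 3-byte char (#5). Advance 3.
Byte at offset 14: 0xE2 = 11100010 → 3-byte char (#6). Advance 3.
Byte at offset 17: 0xE0 = 11100000 → 3-byte char (#7). Advance 3.
Byte at offset 20: 0xE4 = 11100100 → 3-byte char (#8). Advance 3.
Byte at offset 23: 0xEA = 11101010 → 3-byte char (#9). Advance 3.
Reached end at offset 26 after 9 code points.

9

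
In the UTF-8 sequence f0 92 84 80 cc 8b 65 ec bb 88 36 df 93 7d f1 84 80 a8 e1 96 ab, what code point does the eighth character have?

U+44028

Offset 0: leading byte 0xF0 = 11110000 → 4-byte char #1 = F0 92 84 80.
Offset 4: leading byte 0xCC = 11001100 → 2-byte char #2 = CC 8B.
Offset 6: leading byte 0x65 = 01100101 → 1-byte char #3 = 65.
Offset 7: leading byte 0xEC = 11101100 → 3-byte char #4 = EC BB 88.
Offset 10: leading byte 0x36 = 00110110 → 1-byte char #5 = 36.
Offset 11: leading byte 0xDF = 11011111 → 2-byte char #6 = DF 93.
Offset 13: leading byte 0x7D = 01111101 → 1-byte char #7 = 7D.
Offset 14: leading byte 0xF1 = 11110001 → 4-byte char #8 = F1 84 80 A8.
Leading byte 0xF1 = 11110001 matches 11110xxx → 4-byte sequence.
Byte 1: 0xF1 = 11110001, payload 001 (3 bits).
Byte 2: 0x84 = 10000100 (10xxxxxx ✓), payload 000100.
Byte 3: 0x80 = 10000000 (10xxxxxx ✓), payload 000000.
Byte 4: 0xA8 = 10101000 (10xxxxxx ✓), payload 101000.
Concatenate: 001000100000000101000 = 0x44028 (21 bits → U+44028).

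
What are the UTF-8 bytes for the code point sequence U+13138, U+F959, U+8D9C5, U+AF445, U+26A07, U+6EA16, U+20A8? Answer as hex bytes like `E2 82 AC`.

F0 93 84 B8 EF A5 99 F2 8D A7 85 F2 AF 91 85 F0 A6 A8 87 F1 AE A8 96 E2 82 A8

U+13138: 4-byte form → F0 93 84 B8.
U+F959: 3-byte form → EF A5 99.
U+8D9C5: 4-byte form → F2 8D A7 85.
U+AF445: 4-byte form → F2 AF 91 85.
U+26A07: 4-byte form → F0 A6 A8 87.
U+6EA16: 4-byte form → F1 AE A8 96.
U+20A8: 3-byte form → E2 82 A8.
Concatenated (26 bytes): F0 93 84 B8 EF A5 99 F2 8D A7 85 F2 AF 91 85 F0 A6 A8 87 F1 AE A8 96 E2 82 A8.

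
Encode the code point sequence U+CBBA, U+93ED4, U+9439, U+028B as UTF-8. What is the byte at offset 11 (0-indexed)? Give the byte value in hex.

U+CBBA → 3-byte form EC AE BA at offsets 0–2.
U+93ED4 → 4-byte form F2 93 BB 94 at offsets 3–6.
U+9439 → 3-byte form E9 90 B9 at offsets 7–9.
U+028B → 2-byte form CA 8B at offsets 10–11.
Offset 11 falls in char 4's range; it's byte 2 of CA 8B = 0x8B.

0x8B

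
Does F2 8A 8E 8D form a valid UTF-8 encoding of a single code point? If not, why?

Leading byte 0xF2 = 11110010 → 4-byte form.
Continuation bytes 0x8A=10001010, 0x8E=10001110, 0x8D=10001101 all match 10xxxxxx.
Decoded value 0x8A38D is ≥ 0x10000 (shortest form) and not a surrogate.

valid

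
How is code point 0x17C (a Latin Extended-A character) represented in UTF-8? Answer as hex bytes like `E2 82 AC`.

U+017C = 0x17C = 380 decimal. In range U+0080–U+07FF → 2-byte form: 110xxxxx 10xxxxxx.
Binary (11 bits): 00101111100.
Split 5+6: 00101 | 111100.
Byte 1: 11000101 = 0xC5.
Byte 2: 10111100 = 0xBC.

C5 BC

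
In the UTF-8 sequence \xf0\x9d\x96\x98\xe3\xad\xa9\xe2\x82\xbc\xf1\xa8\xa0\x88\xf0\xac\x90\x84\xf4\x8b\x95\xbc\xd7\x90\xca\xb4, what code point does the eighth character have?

U+02B4

Offset 0: leading byte 0xF0 = 11110000 → 4-byte char #1 = F0 9D 96 98.
Offset 4: leading byte 0xE3 = 11100011 → 3-byte char #2 = E3 AD A9.
Offset 7: leading byte 0xE2 = 11100010 → 3-byte char #3 = E2 82 BC.
Offset 10: leading byte 0xF1 = 11110001 → 4-byte char #4 = F1 A8 A0 88.
Offset 14: leading byte 0xF0 = 11110000 → 4-byte char #5 = F0 AC 90 84.
Offset 18: leading byte 0xF4 = 11110100 → 4-byte char #6 = F4 8B 95 BC.
Offset 22: leading byte 0xD7 = 11010111 → 2-byte char #7 = D7 90.
Offset 24: leading byte 0xCA = 11001010 → 2-byte char #8 = CA B4.
Leading byte 0xCA = 11001010 matches 110xxxxx → 2-byte sequence.
Byte 1: 0xCA = 11001010, payload 01010 (5 bits).
Byte 2: 0xB4 = 10110100 (10xxxxxx ✓), payload 110100.
Concatenate: 01010110100 = 0x2B4 (11 bits → U+02B4).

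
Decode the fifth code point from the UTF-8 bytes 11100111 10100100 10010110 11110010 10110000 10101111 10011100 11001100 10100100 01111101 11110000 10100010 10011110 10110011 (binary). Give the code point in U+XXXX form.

U+227B3

Offset 0: leading byte 0xE7 = 11100111 → 3-byte char #1 = E7 A4 96.
Offset 3: leading byte 0xF2 = 11110010 → 4-byte char #2 = F2 B0 AF 9C.
Offset 7: leading byte 0xCC = 11001100 → 2-byte char #3 = CC A4.
Offset 9: leading byte 0x7D = 01111101 → 1-byte char #4 = 7D.
Offset 10: leading byte 0xF0 = 11110000 → 4-byte char #5 = F0 A2 9E B3.
Leading byte 0xF0 = 11110000 matches 11110xxx → 4-byte sequence.
Byte 1: 0xF0 = 11110000, payload 000 (3 bits).
Byte 2: 0xA2 = 10100010 (10xxxxxx ✓), payload 100010.
Byte 3: 0x9E = 10011110 (10xxxxxx ✓), payload 011110.
Byte 4: 0xB3 = 10110011 (10xxxxxx ✓), payload 110011.
Concatenate: 000100010011110110011 = 0x227B3 (21 bits → U+227B3).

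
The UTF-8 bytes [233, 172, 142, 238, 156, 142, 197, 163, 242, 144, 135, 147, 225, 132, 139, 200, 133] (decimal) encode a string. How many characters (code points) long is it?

Byte at offset 0: 0xE9 = 11101001 → 3-byte char (#1). Advance 3.
Byte at offset 3: 0xEE = 11101110 → 3-byte char (#2). Advance 3.
Byte at offset 6: 0xC5 = 11000101 → 2-byte char (#3). Advance 2.
Byte at offset 8: 0xF2 = 11110010 → 4-byte char (#4). Advance 4.
Byte at offset 12: 0xE1 = 11100001 → 3-byte char (#5). Advance 3.
Byte at offset 15: 0xC8 = 11001000 → 2-byte char (#6). Advance 2.
Reached end at offset 17 after 6 code points.

6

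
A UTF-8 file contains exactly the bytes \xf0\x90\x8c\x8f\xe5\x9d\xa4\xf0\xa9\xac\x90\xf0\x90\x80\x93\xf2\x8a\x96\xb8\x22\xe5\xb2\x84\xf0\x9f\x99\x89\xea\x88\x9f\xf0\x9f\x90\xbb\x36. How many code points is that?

Byte at offset 0: 0xF0 = 11110000 → 4-byte char (#1). Advance 4.
Byte at offset 4: 0xE5 = 11100101 → 3-byte char (#2). Advance 3.
Byte at offset 7: 0xF0 = 11110000 → 4-byte char (#3). Advance 4.
Byte at offset 11: 0xF0 = 11110000 → 4-byte char (#4). Advance 4.
Byte at offset 15: 0xF2 = 11110010 → 4-byte char (#5). Advance 4.
Byte at offset 19: 0x22 = 00100010 → 1-byte char (#6). Advance 1.
Byte at offset 20: 0xE5 = 11100101 → 3-byte char (#7). Advance 3.
Byte at offset 23: 0xF0 = 11110000 → 4-byte char (#8). Advance 4.
Byte at offset 27: 0xEA = 11101010 → 3-byte char (#9). Advance 3.
Byte at offset 30: 0xF0 = 11110000 → 4-byte char (#10). Advance 4.
Byte at offset 34: 0x36 = 00110110 → 1-byte char (#11). Advance 1.
Reached end at offset 35 after 11 code points.

11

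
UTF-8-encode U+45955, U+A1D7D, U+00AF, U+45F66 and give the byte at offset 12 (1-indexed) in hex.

0x85

1-indexed offset 12 is 0-indexed offset 11.
U+45955 → 4-byte form F1 85 A5 95 at offsets 0–3.
U+A1D7D → 4-byte form F2 A1 B5 BD at offsets 4–7.
U+00AF → 2-byte form C2 AF at offsets 8–9.
U+45F66 → 4-byte form F1 85 BD A6 at offsets 10–13.
Offset 11 falls in char 4's range; it's byte 2 of F1 85 BD A6 = 0x85.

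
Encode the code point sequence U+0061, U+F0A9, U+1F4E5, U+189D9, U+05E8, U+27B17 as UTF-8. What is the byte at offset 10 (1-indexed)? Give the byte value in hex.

1-indexed offset 10 is 0-indexed offset 9.
U+0061 → 1-byte form 61 at offsets 0–0.
U+F0A9 → 3-byte form EF 82 A9 at offsets 1–3.
U+1F4E5 → 4-byte form F0 9F 93 A5 at offsets 4–7.
U+189D9 → 4-byte form F0 98 A7 99 at offsets 8–11.
Offset 9 falls in char 4's range; it's byte 2 of F0 98 A7 99 = 0x98.

0x98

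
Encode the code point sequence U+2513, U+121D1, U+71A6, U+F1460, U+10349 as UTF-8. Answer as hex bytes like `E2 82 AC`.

U+2513: 3-byte form → E2 94 93.
U+121D1: 4-byte form → F0 92 87 91.
U+71A6: 3-byte form → E7 86 A6.
U+F1460: 4-byte form → F3 B1 91 A0.
U+10349: 4-byte form → F0 90 8D 89.
Concatenated (18 bytes): E2 94 93 F0 92 87 91 E7 86 A6 F3 B1 91 A0 F0 90 8D 89.

E2 94 93 F0 92 87 91 E7 86 A6 F3 B1 91 A0 F0 90 8D 89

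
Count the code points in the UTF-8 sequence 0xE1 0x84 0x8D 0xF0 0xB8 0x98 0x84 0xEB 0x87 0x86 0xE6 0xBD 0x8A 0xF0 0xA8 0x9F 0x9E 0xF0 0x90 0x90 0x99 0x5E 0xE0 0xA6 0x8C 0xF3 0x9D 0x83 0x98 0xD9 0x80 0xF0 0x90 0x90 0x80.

Byte at offset 0: 0xE1 = 11100001 → 3-byte char (#1). Advance 3.
Byte at offset 3: 0xF0 = 11110000 → 4-byte char (#2). Advance 4.
Byte at offset 7: 0xEB = 11101011 → 3-byte char (#3). Advance 3.
Byte at offset 10: 0xE6 = 11100110 → 3-byte char (#4). Advance 3.
Byte at offset 13: 0xF0 = 11110000 → 4-byte char (#5). Advance 4.
Byte at offset 17: 0xF0 = 11110000 → 4-byte char (#6). Advance 4.
Byte at offset 21: 0x5E = 01011110 → 1-byte char (#7). Advance 1.
Byte at offset 22: 0xE0 = 11100000 → 3-byte char (#8). Advance 3.
Byte at offset 25: 0xF3 = 11110011 → 4-byte char (#9). Advance 4.
Byte at offset 29: 0xD9 = 11011001 → 2-byte char (#10). Advance 2.
Byte at offset 31: 0xF0 = 11110000 → 4-byte char (#11). Advance 4.
Reached end at offset 35 after 11 code points.

11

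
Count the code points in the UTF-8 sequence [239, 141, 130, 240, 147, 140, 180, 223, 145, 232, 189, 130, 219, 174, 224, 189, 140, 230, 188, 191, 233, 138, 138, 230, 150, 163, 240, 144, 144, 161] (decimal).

10

Byte at offset 0: 0xEF = 11101111 → 3-byte char (#1). Advance 3.
Byte at offset 3: 0xF0 = 11110000 → 4-byte char (#2). Advance 4.
Byte at offset 7: 0xDF = 11011111 → 2-byte char (#3). Advance 2.
Byte at offset 9: 0xE8 = 11101000 → 3-byte char (#4). Advance 3.
Byte at offset 12: 0xDB = 11011011 → 2-byte char (#5). Advance 2.
Byte at offset 14: 0xE0 = 11100000 → 3-byte char (#6). Advance 3.
Byte at offset 17: 0xE6 = 11100110 → 3-byte char (#7). Advance 3.
Byte at offset 20: 0xE9 = 11101001 → 3-byte char (#8). Advance 3.
Byte at offset 23: 0xE6 = 11100110 → 3-byte char (#9). Advance 3.
Byte at offset 26: 0xF0 = 11110000 → 4-byte char (#10). Advance 4.
Reached end at offset 30 after 10 code points.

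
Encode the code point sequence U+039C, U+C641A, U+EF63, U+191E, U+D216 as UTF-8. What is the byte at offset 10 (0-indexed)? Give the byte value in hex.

U+039C → 2-byte form CE 9C at offsets 0–1.
U+C641A → 4-byte form F3 86 90 9A at offsets 2–5.
U+EF63 → 3-byte form EE BD A3 at offsets 6–8.
U+191E → 3-byte form E1 A4 9E at offsets 9–11.
Offset 10 falls in char 4's range; it's byte 2 of E1 A4 9E = 0xA4.

0xA4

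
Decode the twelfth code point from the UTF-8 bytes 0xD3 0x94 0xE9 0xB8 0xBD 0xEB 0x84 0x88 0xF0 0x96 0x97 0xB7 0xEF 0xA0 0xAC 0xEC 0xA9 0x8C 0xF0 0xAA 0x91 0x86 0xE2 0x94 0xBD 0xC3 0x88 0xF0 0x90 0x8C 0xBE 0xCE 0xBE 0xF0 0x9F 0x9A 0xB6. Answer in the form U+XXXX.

Offset 0: leading byte 0xD3 = 11010011 → 2-byte char #1 = D3 94.
Offset 2: leading byte 0xE9 = 11101001 → 3-byte char #2 = E9 B8 BD.
Offset 5: leading byte 0xEB = 11101011 → 3-byte char #3 = EB 84 88.
Offset 8: leading byte 0xF0 = 11110000 → 4-byte char #4 = F0 96 97 B7.
Offset 12: leading byte 0xEF = 11101111 → 3-byte char #5 = EF A0 AC.
Offset 15: leading byte 0xEC = 11101100 → 3-byte char #6 = EC A9 8C.
Offset 18: leading byte 0xF0 = 11110000 → 4-byte char #7 = F0 AA 91 86.
Offset 22: leading byte 0xE2 = 11100010 → 3-byte char #8 = E2 94 BD.
Offset 25: leading byte 0xC3 = 11000011 → 2-byte char #9 = C3 88.
Offset 27: leading byte 0xF0 = 11110000 → 4-byte char #10 = F0 90 8C BE.
Offset 31: leading byte 0xCE = 11001110 → 2-byte char #11 = CE BE.
Offset 33: leading byte 0xF0 = 11110000 → 4-byte char #12 = F0 9F 9A B6.
Leading byte 0xF0 = 11110000 matches 11110xxx → 4-byte sequence.
Byte 1: 0xF0 = 11110000, payload 000 (3 bits).
Byte 2: 0x9F = 10011111 (10xxxxxx ✓), payload 011111.
Byte 3: 0x9A = 10011010 (10xxxxxx ✓), payload 011010.
Byte 4: 0xB6 = 10110110 (10xxxxxx ✓), payload 110110.
Concatenate: 000011111011010110110 = 0x1F6B6 (21 bits → U+1F6B6).

U+1F6B6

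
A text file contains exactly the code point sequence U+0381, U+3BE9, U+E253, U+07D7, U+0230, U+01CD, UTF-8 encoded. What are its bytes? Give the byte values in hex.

U+0381: 2-byte form → CE 81.
U+3BE9: 3-byte form → E3 AF A9.
U+E253: 3-byte form → EE 89 93.
U+07D7: 2-byte form → DF 97.
U+0230: 2-byte form → C8 B0.
U+01CD: 2-byte form → C7 8D.
Concatenated (14 bytes): CE 81 E3 AF A9 EE 89 93 DF 97 C8 B0 C7 8D.

CE 81 E3 AF A9 EE 89 93 DF 97 C8 B0 C7 8D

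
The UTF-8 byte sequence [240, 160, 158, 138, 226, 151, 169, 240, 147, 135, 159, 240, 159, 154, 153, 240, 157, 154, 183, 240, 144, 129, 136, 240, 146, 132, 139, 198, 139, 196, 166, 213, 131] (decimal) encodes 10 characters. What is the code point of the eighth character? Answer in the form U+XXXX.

Offset 0: leading byte 0xF0 = 11110000 → 4-byte char #1 = F0 A0 9E 8A.
Offset 4: leading byte 0xE2 = 11100010 → 3-byte char #2 = E2 97 A9.
Offset 7: leading byte 0xF0 = 11110000 → 4-byte char #3 = F0 93 87 9F.
Offset 11: leading byte 0xF0 = 11110000 → 4-byte char #4 = F0 9F 9A 99.
Offset 15: leading byte 0xF0 = 11110000 → 4-byte char #5 = F0 9D 9A B7.
Offset 19: leading byte 0xF0 = 11110000 → 4-byte char #6 = F0 90 81 88.
Offset 23: leading byte 0xF0 = 11110000 → 4-byte char #7 = F0 92 84 8B.
Offset 27: leading byte 0xC6 = 11000110 → 2-byte char #8 = C6 8B.
Leading byte 0xC6 = 11000110 matches 110xxxxx → 2-byte sequence.
Byte 1: 0xC6 = 11000110, payload 00110 (5 bits).
Byte 2: 0x8B = 10001011 (10xxxxxx ✓), payload 001011.
Concatenate: 00110001011 = 0x18B (11 bits → U+018B).

U+018B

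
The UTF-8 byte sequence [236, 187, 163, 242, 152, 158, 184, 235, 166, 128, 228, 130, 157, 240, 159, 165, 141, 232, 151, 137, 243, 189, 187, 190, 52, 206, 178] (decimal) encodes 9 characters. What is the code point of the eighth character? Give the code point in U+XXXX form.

Offset 0: leading byte 0xEC = 11101100 → 3-byte char #1 = EC BB A3.
Offset 3: leading byte 0xF2 = 11110010 → 4-byte char #2 = F2 98 9E B8.
Offset 7: leading byte 0xEB = 11101011 → 3-byte char #3 = EB A6 80.
Offset 10: leading byte 0xE4 = 11100100 → 3-byte char #4 = E4 82 9D.
Offset 13: leading byte 0xF0 = 11110000 → 4-byte char #5 = F0 9F A5 8D.
Offset 17: leading byte 0xE8 = 11101000 → 3-byte char #6 = E8 97 89.
Offset 20: leading byte 0xF3 = 11110011 → 4-byte char #7 = F3 BD BB BE.
Offset 24: leading byte 0x34 = 00110100 → 1-byte char #8 = 34.
Leading byte 0x34 = 00110100 matches 0xxxxxxx → 1-byte sequence.
Byte 1: 0x34 = 00110100, payload 0110100 (7 bits).
Concatenate: 0110100 = 0x34 (7 bits → U+0034).

U+0034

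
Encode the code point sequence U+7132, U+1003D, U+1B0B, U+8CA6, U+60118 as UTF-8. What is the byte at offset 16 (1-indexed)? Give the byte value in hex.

1-indexed offset 16 is 0-indexed offset 15.
U+7132 → 3-byte form E7 84 B2 at offsets 0–2.
U+1003D → 4-byte form F0 90 80 BD at offsets 3–6.
U+1B0B → 3-byte form E1 AC 8B at offsets 7–9.
U+8CA6 → 3-byte form E8 B2 A6 at offsets 10–12.
U+60118 → 4-byte form F1 A0 84 98 at offsets 13–16.
Offset 15 falls in char 5's range; it's byte 3 of F1 A0 84 98 = 0x84.

0x84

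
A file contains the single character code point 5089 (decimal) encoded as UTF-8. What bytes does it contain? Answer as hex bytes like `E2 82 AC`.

E1 8F A1

U+13E1 = 0x13E1 = 5089 decimal. In range U+0800–U+FFFF → 3-byte form: 1110xxxx 10xxxxxx 10xxxxxx.
Binary (16 bits): 0001001111100001.
Split 4+6+6: 0001 | 001111 | 100001.
Byte 1: 11100001 = 0xE1.
Byte 2: 10001111 = 0x8F.
Byte 3: 10100001 = 0xA1.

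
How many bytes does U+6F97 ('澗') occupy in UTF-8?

U+6F97 = 0x6F97. UTF-8 uses 1 byte below 0x80, 2 below 0x800, 3 below 0x10000, 4 up to 0x10FFFF. 0x6F97 is in U+0800–U+FFFF → 3 bytes.

3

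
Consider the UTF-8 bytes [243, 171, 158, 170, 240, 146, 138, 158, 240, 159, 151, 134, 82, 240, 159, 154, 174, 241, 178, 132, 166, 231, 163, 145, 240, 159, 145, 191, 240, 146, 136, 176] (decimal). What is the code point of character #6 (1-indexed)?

U+72126

Offset 0: leading byte 0xF3 = 11110011 → 4-byte char #1 = F3 AB 9E AA.
Offset 4: leading byte 0xF0 = 11110000 → 4-byte char #2 = F0 92 8A 9E.
Offset 8: leading byte 0xF0 = 11110000 → 4-byte char #3 = F0 9F 97 86.
Offset 12: leading byte 0x52 = 01010010 → 1-byte char #4 = 52.
Offset 13: leading byte 0xF0 = 11110000 → 4-byte char #5 = F0 9F 9A AE.
Offset 17: leading byte 0xF1 = 11110001 → 4-byte char #6 = F1 B2 84 A6.
Leading byte 0xF1 = 11110001 matches 11110xxx → 4-byte sequence.
Byte 1: 0xF1 = 11110001, payload 001 (3 bits).
Byte 2: 0xB2 = 10110010 (10xxxxxx ✓), payload 110010.
Byte 3: 0x84 = 10000100 (10xxxxxx ✓), payload 000100.
Byte 4: 0xA6 = 10100110 (10xxxxxx ✓), payload 100110.
Concatenate: 001110010000100100110 = 0x72126 (21 bits → U+72126).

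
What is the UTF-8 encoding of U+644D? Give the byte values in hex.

E6 91 8D

U+644D = 0x644D = 25677 decimal. In range U+0800–U+FFFF → 3-byte form: 1110xxxx 10xxxxxx 10xxxxxx.
Binary (16 bits): 0110010001001101.
Split 4+6+6: 0110 | 010001 | 001101.
Byte 1: 11100110 = 0xE6.
Byte 2: 10010001 = 0x91.
Byte 3: 10001101 = 0x8D.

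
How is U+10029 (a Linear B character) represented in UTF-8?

U+10029 = 0x10029 = 65577 decimal. In range U+10000–U+10FFFF → 4-byte form: 11110xxx 10xxxxxx 10xxxxxx 10xxxxxx.
Binary (21 bits): 000010000000000101001.
Split 3+6+6+6: 000 | 010000 | 000000 | 101001.
Byte 1: 11110000 = 0xF0.
Byte 2: 10010000 = 0x90.
Byte 3: 10000000 = 0x80.
Byte 4: 10101001 = 0xA9.

F0 90 80 A9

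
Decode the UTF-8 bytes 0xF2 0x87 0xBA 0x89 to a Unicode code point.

Leading byte 0xF2 = 11110010 matches 11110xxx → 4-byte sequence.
Byte 1: 0xF2 = 11110010, payload 010 (3 bits).
Byte 2: 0x87 = 10000111 (10xxxxxx ✓), payload 000111.
Byte 3: 0xBA = 10111010 (10xxxxxx ✓), payload 111010.
Byte 4: 0x89 = 10001001 (10xxxxxx ✓), payload 001001.
Concatenate: 010000111111010001001 = 0x87E89 (21 bits → U+87E89).

U+87E89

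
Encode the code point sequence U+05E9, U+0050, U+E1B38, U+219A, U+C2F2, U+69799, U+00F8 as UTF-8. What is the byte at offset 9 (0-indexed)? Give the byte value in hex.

U+05E9 → 2-byte form D7 A9 at offsets 0–1.
U+0050 → 1-byte form 50 at offsets 2–2.
U+E1B38 → 4-byte form F3 A1 AC B8 at offsets 3–6.
U+219A → 3-byte form E2 86 9A at offsets 7–9.
Offset 9 falls in char 4's range; it's byte 3 of E2 86 9A = 0x9A.

0x9A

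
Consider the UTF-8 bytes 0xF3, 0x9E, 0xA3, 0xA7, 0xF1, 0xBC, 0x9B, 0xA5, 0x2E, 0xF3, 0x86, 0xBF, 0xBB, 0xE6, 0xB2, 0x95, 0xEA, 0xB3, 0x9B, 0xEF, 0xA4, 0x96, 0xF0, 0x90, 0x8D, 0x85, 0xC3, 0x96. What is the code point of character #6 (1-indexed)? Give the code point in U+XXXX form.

U+ACDB

Offset 0: leading byte 0xF3 = 11110011 → 4-byte char #1 = F3 9E A3 A7.
Offset 4: leading byte 0xF1 = 11110001 → 4-byte char #2 = F1 BC 9B A5.
Offset 8: leading byte 0x2E = 00101110 → 1-byte char #3 = 2E.
Offset 9: leading byte 0xF3 = 11110011 → 4-byte char #4 = F3 86 BF BB.
Offset 13: leading byte 0xE6 = 11100110 → 3-byte char #5 = E6 B2 95.
Offset 16: leading byte 0xEA = 11101010 → 3-byte char #6 = EA B3 9B.
Leading byte 0xEA = 11101010 matches 1110xxxx → 3-byte sequence.
Byte 1: 0xEA = 11101010, payload 1010 (4 bits).
Byte 2: 0xB3 = 10110011 (10xxxxxx ✓), payload 110011.
Byte 3: 0x9B = 10011011 (10xxxxxx ✓), payload 011011.
Concatenate: 1010110011011011 = 0xACDB (16 bits → U+ACDB).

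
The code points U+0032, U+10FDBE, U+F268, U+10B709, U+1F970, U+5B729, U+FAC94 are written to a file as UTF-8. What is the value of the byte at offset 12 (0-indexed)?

U+0032 → 1-byte form 32 at offsets 0–0.
U+10FDBE → 4-byte form F4 8F B6 BE at offsets 1–4.
U+F268 → 3-byte form EF 89 A8 at offsets 5–7.
U+10B709 → 4-byte form F4 8B 9C 89 at offsets 8–11.
U+1F970 → 4-byte form F0 9F A5 B0 at offsets 12–15.
Offset 12 falls in char 5's range; it's byte 1 of F0 9F A5 B0 = 0xF0.

0xF0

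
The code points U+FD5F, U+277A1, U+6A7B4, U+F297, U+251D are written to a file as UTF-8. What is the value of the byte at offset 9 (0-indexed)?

0x9E

U+FD5F → 3-byte form EF B5 9F at offsets 0–2.
U+277A1 → 4-byte form F0 A7 9E A1 at offsets 3–6.
U+6A7B4 → 4-byte form F1 AA 9E B4 at offsets 7–10.
Offset 9 falls in char 3's range; it's byte 3 of F1 AA 9E B4 = 0x9E.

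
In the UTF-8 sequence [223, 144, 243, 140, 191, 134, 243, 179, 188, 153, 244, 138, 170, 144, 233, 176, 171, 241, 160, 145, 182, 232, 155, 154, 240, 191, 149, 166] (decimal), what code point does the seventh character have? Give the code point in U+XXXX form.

Offset 0: leading byte 0xDF = 11011111 → 2-byte char #1 = DF 90.
Offset 2: leading byte 0xF3 = 11110011 → 4-byte char #2 = F3 8C BF 86.
Offset 6: leading byte 0xF3 = 11110011 → 4-byte char #3 = F3 B3 BC 99.
Offset 10: leading byte 0xF4 = 11110100 → 4-byte char #4 = F4 8A AA 90.
Offset 14: leading byte 0xE9 = 11101001 → 3-byte char #5 = E9 B0 AB.
Offset 17: leading byte 0xF1 = 11110001 → 4-byte char #6 = F1 A0 91 B6.
Offset 21: leading byte 0xE8 = 11101000 → 3-byte char #7 = E8 9B 9A.
Leading byte 0xE8 = 11101000 matches 1110xxxx → 3-byte sequence.
Byte 1: 0xE8 = 11101000, payload 1000 (4 bits).
Byte 2: 0x9B = 10011011 (10xxxxxx ✓), payload 011011.
Byte 3: 0x9A = 10011010 (10xxxxxx ✓), payload 011010.
Concatenate: 1000011011011010 = 0x86DA (16 bits → U+86DA).

U+86DA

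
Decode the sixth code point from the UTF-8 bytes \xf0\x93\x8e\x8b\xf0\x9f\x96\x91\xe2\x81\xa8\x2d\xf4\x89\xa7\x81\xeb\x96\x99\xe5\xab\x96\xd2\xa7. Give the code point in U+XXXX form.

Offset 0: leading byte 0xF0 = 11110000 → 4-byte char #1 = F0 93 8E 8B.
Offset 4: leading byte 0xF0 = 11110000 → 4-byte char #2 = F0 9F 96 91.
Offset 8: leading byte 0xE2 = 11100010 → 3-byte char #3 = E2 81 A8.
Offset 11: leading byte 0x2D = 00101101 → 1-byte char #4 = 2D.
Offset 12: leading byte 0xF4 = 11110100 → 4-byte char #5 = F4 89 A7 81.
Offset 16: leading byte 0xEB = 11101011 → 3-byte char #6 = EB 96 99.
Leading byte 0xEB = 11101011 matches 1110xxxx → 3-byte sequence.
Byte 1: 0xEB = 11101011, payload 1011 (4 bits).
Byte 2: 0x96 = 10010110 (10xxxxxx ✓), payload 010110.
Byte 3: 0x99 = 10011001 (10xxxxxx ✓), payload 011001.
Concatenate: 1011010110011001 = 0xB599 (16 bits → U+B599).

U+B599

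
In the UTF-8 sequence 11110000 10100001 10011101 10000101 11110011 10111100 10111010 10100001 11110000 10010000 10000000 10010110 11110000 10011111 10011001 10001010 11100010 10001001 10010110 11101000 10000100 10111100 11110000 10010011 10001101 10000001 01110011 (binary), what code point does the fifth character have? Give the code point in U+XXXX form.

Offset 0: leading byte 0xF0 = 11110000 → 4-byte char #1 = F0 A1 9D 85.
Offset 4: leading byte 0xF3 = 11110011 → 4-byte char #2 = F3 BC BA A1.
Offset 8: leading byte 0xF0 = 11110000 → 4-byte char #3 = F0 90 80 96.
Offset 12: leading byte 0xF0 = 11110000 → 4-byte char #4 = F0 9F 99 8A.
Offset 16: leading byte 0xE2 = 11100010 → 3-byte char #5 = E2 89 96.
Leading byte 0xE2 = 11100010 matches 1110xxxx → 3-byte sequence.
Byte 1: 0xE2 = 11100010, payload 0010 (4 bits).
Byte 2: 0x89 = 10001001 (10xxxxxx ✓), payload 001001.
Byte 3: 0x96 = 10010110 (10xxxxxx ✓), payload 010110.
Concatenate: 0010001001010110 = 0x2256 (16 bits → U+2256).

U+2256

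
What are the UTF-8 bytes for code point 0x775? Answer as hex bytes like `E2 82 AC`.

U+0775 = 0x775 = 1909 decimal. In range U+0080–U+07FF → 2-byte form: 110xxxxx 10xxxxxx.
Binary (11 bits): 11101110101.
Split 5+6: 11101 | 110101.
Byte 1: 11011101 = 0xDD.
Byte 2: 10110101 = 0xB5.

DD B5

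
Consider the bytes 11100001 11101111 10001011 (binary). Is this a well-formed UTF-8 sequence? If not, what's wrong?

Leading byte 0xE1 = 11100001 → 3-byte form.
Byte 2 is 0xEF = 11101111, which is not 10xxxxxx — expected a continuation byte.

invalid (non-continuation byte where continuation expected)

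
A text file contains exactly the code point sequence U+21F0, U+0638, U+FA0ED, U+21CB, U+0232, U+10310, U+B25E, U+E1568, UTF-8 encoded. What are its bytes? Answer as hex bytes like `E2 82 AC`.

E2 87 B0 D8 B8 F3 BA 83 AD E2 87 8B C8 B2 F0 90 8C 90 EB 89 9E F3 A1 95 A8

U+21F0: 3-byte form → E2 87 B0.
U+0638: 2-byte form → D8 B8.
U+FA0ED: 4-byte form → F3 BA 83 AD.
U+21CB: 3-byte form → E2 87 8B.
U+0232: 2-byte form → C8 B2.
U+10310: 4-byte form → F0 90 8C 90.
U+B25E: 3-byte form → EB 89 9E.
U+E1568: 4-byte form → F3 A1 95 A8.
Concatenated (25 bytes): E2 87 B0 D8 B8 F3 BA 83 AD E2 87 8B C8 B2 F0 90 8C 90 EB 89 9E F3 A1 95 A8.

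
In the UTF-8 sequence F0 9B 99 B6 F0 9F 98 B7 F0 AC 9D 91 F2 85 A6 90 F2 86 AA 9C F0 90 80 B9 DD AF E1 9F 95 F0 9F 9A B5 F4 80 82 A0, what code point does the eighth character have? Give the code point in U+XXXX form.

Offset 0: leading byte 0xF0 = 11110000 → 4-byte char #1 = F0 9B 99 B6.
Offset 4: leading byte 0xF0 = 11110000 → 4-byte char #2 = F0 9F 98 B7.
Offset 8: leading byte 0xF0 = 11110000 → 4-byte char #3 = F0 AC 9D 91.
Offset 12: leading byte 0xF2 = 11110010 → 4-byte char #4 = F2 85 A6 90.
Offset 16: leading byte 0xF2 = 11110010 → 4-byte char #5 = F2 86 AA 9C.
Offset 20: leading byte 0xF0 = 11110000 → 4-byte char #6 = F0 90 80 B9.
Offset 24: leading byte 0xDD = 11011101 → 2-byte char #7 = DD AF.
Offset 26: leading byte 0xE1 = 11100001 → 3-byte char #8 = E1 9F 95.
Leading byte 0xE1 = 11100001 matches 1110xxxx → 3-byte sequence.
Byte 1: 0xE1 = 11100001, payload 0001 (4 bits).
Byte 2: 0x9F = 10011111 (10xxxxxx ✓), payload 011111.
Byte 3: 0x95 = 10010101 (10xxxxxx ✓), payload 010101.
Concatenate: 0001011111010101 = 0x17D5 (16 bits → U+17D5).

U+17D5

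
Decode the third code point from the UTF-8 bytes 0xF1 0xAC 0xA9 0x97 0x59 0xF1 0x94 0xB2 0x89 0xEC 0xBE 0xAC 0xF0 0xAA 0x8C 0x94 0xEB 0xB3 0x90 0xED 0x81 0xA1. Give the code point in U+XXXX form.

U+54C89

Offset 0: leading byte 0xF1 = 11110001 → 4-byte char #1 = F1 AC A9 97.
Offset 4: leading byte 0x59 = 01011001 → 1-byte char #2 = 59.
Offset 5: leading byte 0xF1 = 11110001 → 4-byte char #3 = F1 94 B2 89.
Leading byte 0xF1 = 11110001 matches 11110xxx → 4-byte sequence.
Byte 1: 0xF1 = 11110001, payload 001 (3 bits).
Byte 2: 0x94 = 10010100 (10xxxxxx ✓), payload 010100.
Byte 3: 0xB2 = 10110010 (10xxxxxx ✓), payload 110010.
Byte 4: 0x89 = 10001001 (10xxxxxx ✓), payload 001001.
Concatenate: 001010100110010001001 = 0x54C89 (21 bits → U+54C89).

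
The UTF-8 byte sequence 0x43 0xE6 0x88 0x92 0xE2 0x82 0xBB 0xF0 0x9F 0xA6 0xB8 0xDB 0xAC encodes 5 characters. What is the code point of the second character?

Offset 0: leading byte 0x43 = 01000011 → 1-byte char #1 = 43.
Offset 1: leading byte 0xE6 = 11100110 → 3-byte char #2 = E6 88 92.
Leading byte 0xE6 = 11100110 matches 1110xxxx → 3-byte sequence.
Byte 1: 0xE6 = 11100110, payload 0110 (4 bits).
Byte 2: 0x88 = 10001000 (10xxxxxx ✓), payload 001000.
Byte 3: 0x92 = 10010010 (10xxxxxx ✓), payload 010010.
Concatenate: 0110001000010010 = 0x6212 (16 bits → U+6212).

U+6212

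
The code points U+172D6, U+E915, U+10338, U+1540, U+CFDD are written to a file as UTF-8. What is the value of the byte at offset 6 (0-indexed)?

0x95

U+172D6 → 4-byte form F0 97 8B 96 at offsets 0–3.
U+E915 → 3-byte form EE A4 95 at offsets 4–6.
Offset 6 falls in char 2's range; it's byte 3 of EE A4 95 = 0x95.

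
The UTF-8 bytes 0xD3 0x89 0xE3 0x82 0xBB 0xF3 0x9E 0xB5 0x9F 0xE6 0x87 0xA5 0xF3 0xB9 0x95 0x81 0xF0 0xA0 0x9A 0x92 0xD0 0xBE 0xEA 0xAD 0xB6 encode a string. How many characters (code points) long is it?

Byte at offset 0: 0xD3 = 11010011 → 2-byte char (#1). Advance 2.
Byte at offset 2: 0xE3 = 11100011 → 3-byte char (#2). Advance 3.
Byte at offset 5: 0xF3 = 11110011 → 4-byte char (#3). Advance 4.
Byte at offset 9: 0xE6 = 11100110 → 3-byte char (#4). Advance 3.
Byte at offset 12: 0xF3 = 11110011 → 4-byte char (#5). Advance 4.
Byte at offset 16: 0xF0 = 11110000 → 4-byte char (#6). Advance 4.
Byte at offset 20: 0xD0 = 11010000 → 2-byte char (#7). Advance 2.
Byte at offset 22: 0xEA = 11101010 → 3-byte char (#8). Advance 3.
Reached end at offset 25 after 8 code points.

8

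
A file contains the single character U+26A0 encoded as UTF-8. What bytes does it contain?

E2 9A A0

U+26A0 = 0x26A0 = 9888 decimal. In range U+0800–U+FFFF → 3-byte form: 1110xxxx 10xxxxxx 10xxxxxx.
Binary (16 bits): 0010011010100000.
Split 4+6+6: 0010 | 011010 | 100000.
Byte 1: 11100010 = 0xE2.
Byte 2: 10011010 = 0x9A.
Byte 3: 10100000 = 0xA0.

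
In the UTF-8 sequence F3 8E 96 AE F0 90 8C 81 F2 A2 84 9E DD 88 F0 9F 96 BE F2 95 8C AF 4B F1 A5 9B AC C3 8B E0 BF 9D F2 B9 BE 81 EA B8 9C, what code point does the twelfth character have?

U+AE1C

Offset 0: leading byte 0xF3 = 11110011 → 4-byte char #1 = F3 8E 96 AE.
Offset 4: leading byte 0xF0 = 11110000 → 4-byte char #2 = F0 90 8C 81.
Offset 8: leading byte 0xF2 = 11110010 → 4-byte char #3 = F2 A2 84 9E.
Offset 12: leading byte 0xDD = 11011101 → 2-byte char #4 = DD 88.
Offset 14: leading byte 0xF0 = 11110000 → 4-byte char #5 = F0 9F 96 BE.
Offset 18: leading byte 0xF2 = 11110010 → 4-byte char #6 = F2 95 8C AF.
Offset 22: leading byte 0x4B = 01001011 → 1-byte char #7 = 4B.
Offset 23: leading byte 0xF1 = 11110001 → 4-byte char #8 = F1 A5 9B AC.
Offset 27: leading byte 0xC3 = 11000011 → 2-byte char #9 = C3 8B.
Offset 29: leading byte 0xE0 = 11100000 → 3-byte char #10 = E0 BF 9D.
Offset 32: leading byte 0xF2 = 11110010 → 4-byte char #11 = F2 B9 BE 81.
Offset 36: leading byte 0xEA = 11101010 → 3-byte char #12 = EA B8 9C.
Leading byte 0xEA = 11101010 matches 1110xxxx → 3-byte sequence.
Byte 1: 0xEA = 11101010, payload 1010 (4 bits).
Byte 2: 0xB8 = 10111000 (10xxxxxx ✓), payload 111000.
Byte 3: 0x9C = 10011100 (10xxxxxx ✓), payload 011100.
Concatenate: 1010111000011100 = 0xAE1C (16 bits → U+AE1C).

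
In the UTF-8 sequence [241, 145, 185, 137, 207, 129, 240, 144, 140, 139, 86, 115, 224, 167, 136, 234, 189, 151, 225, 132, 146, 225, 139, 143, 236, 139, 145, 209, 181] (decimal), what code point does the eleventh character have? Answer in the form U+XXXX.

U+0475

Offset 0: leading byte 0xF1 = 11110001 → 4-byte char #1 = F1 91 B9 89.
Offset 4: leading byte 0xCF = 11001111 → 2-byte char #2 = CF 81.
Offset 6: leading byte 0xF0 = 11110000 → 4-byte char #3 = F0 90 8C 8B.
Offset 10: leading byte 0x56 = 01010110 → 1-byte char #4 = 56.
Offset 11: leading byte 0x73 = 01110011 → 1-byte char #5 = 73.
Offset 12: leading byte 0xE0 = 11100000 → 3-byte char #6 = E0 A7 88.
Offset 15: leading byte 0xEA = 11101010 → 3-byte char #7 = EA BD 97.
Offset 18: leading byte 0xE1 = 11100001 → 3-byte char #8 = E1 84 92.
Offset 21: leading byte 0xE1 = 11100001 → 3-byte char #9 = E1 8B 8F.
Offset 24: leading byte 0xEC = 11101100 → 3-byte char #10 = EC 8B 91.
Offset 27: leading byte 0xD1 = 11010001 → 2-byte char #11 = D1 B5.
Leading byte 0xD1 = 11010001 matches 110xxxxx → 2-byte sequence.
Byte 1: 0xD1 = 11010001, payload 10001 (5 bits).
Byte 2: 0xB5 = 10110101 (10xxxxxx ✓), payload 110101.
Concatenate: 10001110101 = 0x475 (11 bits → U+0475).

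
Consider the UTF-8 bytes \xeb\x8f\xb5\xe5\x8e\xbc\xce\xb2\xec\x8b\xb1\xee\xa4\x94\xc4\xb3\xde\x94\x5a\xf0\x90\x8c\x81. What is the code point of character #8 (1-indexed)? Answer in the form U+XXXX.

U+005A

Offset 0: leading byte 0xEB = 11101011 → 3-byte char #1 = EB 8F B5.
Offset 3: leading byte 0xE5 = 11100101 → 3-byte char #2 = E5 8E BC.
Offset 6: leading byte 0xCE = 11001110 → 2-byte char #3 = CE B2.
Offset 8: leading byte 0xEC = 11101100 → 3-byte char #4 = EC 8B B1.
Offset 11: leading byte 0xEE = 11101110 → 3-byte char #5 = EE A4 94.
Offset 14: leading byte 0xC4 = 11000100 → 2-byte char #6 = C4 B3.
Offset 16: leading byte 0xDE = 11011110 → 2-byte char #7 = DE 94.
Offset 18: leading byte 0x5A = 01011010 → 1-byte char #8 = 5A.
Leading byte 0x5A = 01011010 matches 0xxxxxxx → 1-byte sequence.
Byte 1: 0x5A = 01011010, payload 1011010 (7 bits).
Concatenate: 1011010 = 0x5A (7 bits → U+005A).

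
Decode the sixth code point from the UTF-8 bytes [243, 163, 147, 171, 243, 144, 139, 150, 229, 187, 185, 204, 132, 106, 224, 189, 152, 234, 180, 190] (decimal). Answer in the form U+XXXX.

U+0F58

Offset 0: leading byte 0xF3 = 11110011 → 4-byte char #1 = F3 A3 93 AB.
Offset 4: leading byte 0xF3 = 11110011 → 4-byte char #2 = F3 90 8B 96.
Offset 8: leading byte 0xE5 = 11100101 → 3-byte char #3 = E5 BB B9.
Offset 11: leading byte 0xCC = 11001100 → 2-byte char #4 = CC 84.
Offset 13: leading byte 0x6A = 01101010 → 1-byte char #5 = 6A.
Offset 14: leading byte 0xE0 = 11100000 → 3-byte char #6 = E0 BD 98.
Leading byte 0xE0 = 11100000 matches 1110xxxx → 3-byte sequence.
Byte 1: 0xE0 = 11100000, payload 0000 (4 bits).
Byte 2: 0xBD = 10111101 (10xxxxxx ✓), payload 111101.
Byte 3: 0x98 = 10011000 (10xxxxxx ✓), payload 011000.
Concatenate: 0000111101011000 = 0xF58 (16 bits → U+0F58).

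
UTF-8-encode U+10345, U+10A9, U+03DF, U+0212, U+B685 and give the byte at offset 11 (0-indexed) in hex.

U+10345 → 4-byte form F0 90 8D 85 at offsets 0–3.
U+10A9 → 3-byte form E1 82 A9 at offsets 4–6.
U+03DF → 2-byte form CF 9F at offsets 7–8.
U+0212 → 2-byte form C8 92 at offsets 9–10.
U+B685 → 3-byte form EB 9A 85 at offsets 11–13.
Offset 11 falls in char 5's range; it's byte 1 of EB 9A 85 = 0xEB.

0xEB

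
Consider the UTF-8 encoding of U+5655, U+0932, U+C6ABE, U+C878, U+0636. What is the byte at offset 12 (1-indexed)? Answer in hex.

0xA1

1-indexed offset 12 is 0-indexed offset 11.
U+5655 → 3-byte form E5 99 95 at offsets 0–2.
U+0932 → 3-byte form E0 A4 B2 at offsets 3–5.
U+C6ABE → 4-byte form F3 86 AA BE at offsets 6–9.
U+C878 → 3-byte form EC A1 B8 at offsets 10–12.
Offset 11 falls in char 4's range; it's byte 2 of EC A1 B8 = 0xA1.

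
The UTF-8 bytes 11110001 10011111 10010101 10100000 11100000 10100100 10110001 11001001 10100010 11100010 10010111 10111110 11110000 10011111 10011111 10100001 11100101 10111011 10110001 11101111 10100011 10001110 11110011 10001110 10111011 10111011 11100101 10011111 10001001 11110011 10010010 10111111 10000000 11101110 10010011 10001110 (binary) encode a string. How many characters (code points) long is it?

Byte at offset 0: 0xF1 = 11110001 → 4-byte char (#1). Advance 4.
Byte at offset 4: 0xE0 = 11100000 → 3-byte char (#2). Advance 3.
Byte at offset 7: 0xC9 = 11001001 → 2-byte char (#3). Advance 2.
Byte at offset 9: 0xE2 = 11100010 → 3-byte char (#4). Advance 3.
Byte at offset 12: 0xF0 = 11110000 → 4-byte char (#5). Advance 4.
Byte at offset 16: 0xE5 = 11100101 → 3-byte char (#6). Advance 3.
Byte at offset 19: 0xEF = 11101111 → 3-byte char (#7). Advance 3.
Byte at offset 22: 0xF3 = 11110011 → 4-byte char (#8). Advance 4.
Byte at offset 26: 0xE5 = 11100101 → 3-byte char (#9). Advance 3.
Byte at offset 29: 0xF3 = 11110011 → 4-byte char (#10). Advance 4.
Byte at offset 33: 0xEE = 11101110 → 3-byte char (#11). Advance 3.
Reached end at offset 36 after 11 code points.

11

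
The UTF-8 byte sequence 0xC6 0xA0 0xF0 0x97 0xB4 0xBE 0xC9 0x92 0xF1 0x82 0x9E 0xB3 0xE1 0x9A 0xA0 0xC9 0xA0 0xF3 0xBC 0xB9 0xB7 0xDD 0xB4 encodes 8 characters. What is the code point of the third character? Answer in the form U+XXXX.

Offset 0: leading byte 0xC6 = 11000110 → 2-byte char #1 = C6 A0.
Offset 2: leading byte 0xF0 = 11110000 → 4-byte char #2 = F0 97 B4 BE.
Offset 6: leading byte 0xC9 = 11001001 → 2-byte char #3 = C9 92.
Leading byte 0xC9 = 11001001 matches 110xxxxx → 2-byte sequence.
Byte 1: 0xC9 = 11001001, payload 01001 (5 bits).
Byte 2: 0x92 = 10010010 (10xxxxxx ✓), payload 010010.
Concatenate: 01001010010 = 0x252 (11 bits → U+0252).

U+0252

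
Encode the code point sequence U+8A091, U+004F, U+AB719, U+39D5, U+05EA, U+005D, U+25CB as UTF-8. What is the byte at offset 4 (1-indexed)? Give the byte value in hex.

1-indexed offset 4 is 0-indexed offset 3.
U+8A091 → 4-byte form F2 8A 82 91 at offsets 0–3.
Offset 3 falls in char 1's range; it's byte 4 of F2 8A 82 91 = 0x91.

0x91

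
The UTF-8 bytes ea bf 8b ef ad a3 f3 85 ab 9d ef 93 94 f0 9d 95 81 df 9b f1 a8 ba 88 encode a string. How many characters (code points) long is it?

7

Byte at offset 0: 0xEA = 11101010 → 3-byte char (#1). Advance 3.
Byte at offset 3: 0xEF = 11101111 → 3-byte char (#2). Advance 3.
Byte at offset 6: 0xF3 = 11110011 → 4-byte char (#3). Advance 4.
Byte at offset 10: 0xEF = 11101111 → 3-byte char (#4). Advance 3.
Byte at offset 13: 0xF0 = 11110000 → 4-byte char (#5). Advance 4.
Byte at offset 17: 0xDF = 11011111 → 2-byte char (#6). Advance 2.
Byte at offset 19: 0xF1 = 11110001 → 4-byte char (#7). Advance 4.
Reached end at offset 23 after 7 code points.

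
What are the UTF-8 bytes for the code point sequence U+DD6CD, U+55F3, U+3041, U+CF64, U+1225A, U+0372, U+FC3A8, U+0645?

F3 9D 9B 8D E5 97 B3 E3 81 81 EC BD A4 F0 92 89 9A CD B2 F3 BC 8E A8 D9 85

U+DD6CD: 4-byte form → F3 9D 9B 8D.
U+55F3: 3-byte form → E5 97 B3.
U+3041: 3-byte form → E3 81 81.
U+CF64: 3-byte form → EC BD A4.
U+1225A: 4-byte form → F0 92 89 9A.
U+0372: 2-byte form → CD B2.
U+FC3A8: 4-byte form → F3 BC 8E A8.
U+0645: 2-byte form → D9 85.
Concatenated (25 bytes): F3 9D 9B 8D E5 97 B3 E3 81 81 EC BD A4 F0 92 89 9A CD B2 F3 BC 8E A8 D9 85.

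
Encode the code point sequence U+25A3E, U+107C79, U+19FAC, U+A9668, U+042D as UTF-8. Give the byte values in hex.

F0 A5 A8 BE F4 87 B1 B9 F0 99 BE AC F2 A9 99 A8 D0 AD

U+25A3E: 4-byte form → F0 A5 A8 BE.
U+107C79: 4-byte form → F4 87 B1 B9.
U+19FAC: 4-byte form → F0 99 BE AC.
U+A9668: 4-byte form → F2 A9 99 A8.
U+042D: 2-byte form → D0 AD.
Concatenated (18 bytes): F0 A5 A8 BE F4 87 B1 B9 F0 99 BE AC F2 A9 99 A8 D0 AD.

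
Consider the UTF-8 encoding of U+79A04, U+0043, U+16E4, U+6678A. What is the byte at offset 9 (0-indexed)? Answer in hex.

U+79A04 → 4-byte form F1 B9 A8 84 at offsets 0–3.
U+0043 → 1-byte form 43 at offsets 4–4.
U+16E4 → 3-byte form E1 9B A4 at offsets 5–7.
U+6678A → 4-byte form F1 A6 9E 8A at offsets 8–11.
Offset 9 falls in char 4's range; it's byte 2 of F1 A6 9E 8A = 0xA6.

0xA6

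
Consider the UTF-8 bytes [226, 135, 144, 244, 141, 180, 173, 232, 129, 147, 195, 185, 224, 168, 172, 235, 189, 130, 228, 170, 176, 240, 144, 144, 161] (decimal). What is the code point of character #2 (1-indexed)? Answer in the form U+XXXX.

U+10DD2D

Offset 0: leading byte 0xE2 = 11100010 → 3-byte char #1 = E2 87 90.
Offset 3: leading byte 0xF4 = 11110100 → 4-byte char #2 = F4 8D B4 AD.
Leading byte 0xF4 = 11110100 matches 11110xxx → 4-byte sequence.
Byte 1: 0xF4 = 11110100, payload 100 (3 bits).
Byte 2: 0x8D = 10001101 (10xxxxxx ✓), payload 001101.
Byte 3: 0xB4 = 10110100 (10xxxxxx ✓), payload 110100.
Byte 4: 0xAD = 10101101 (10xxxxxx ✓), payload 101101.
Concatenate: 100001101110100101101 = 0x10DD2D (21 bits → U+10DD2D).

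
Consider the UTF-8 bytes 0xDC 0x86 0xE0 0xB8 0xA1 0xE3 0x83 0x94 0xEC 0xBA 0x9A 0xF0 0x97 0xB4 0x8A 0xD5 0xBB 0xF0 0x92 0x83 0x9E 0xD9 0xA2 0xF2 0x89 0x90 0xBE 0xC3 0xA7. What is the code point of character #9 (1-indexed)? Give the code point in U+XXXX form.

U+8943E

Offset 0: leading byte 0xDC = 11011100 → 2-byte char #1 = DC 86.
Offset 2: leading byte 0xE0 = 11100000 → 3-byte char #2 = E0 B8 A1.
Offset 5: leading byte 0xE3 = 11100011 → 3-byte char #3 = E3 83 94.
Offset 8: leading byte 0xEC = 11101100 → 3-byte char #4 = EC BA 9A.
Offset 11: leading byte 0xF0 = 11110000 → 4-byte char #5 = F0 97 B4 8A.
Offset 15: leading byte 0xD5 = 11010101 → 2-byte char #6 = D5 BB.
Offset 17: leading byte 0xF0 = 11110000 → 4-byte char #7 = F0 92 83 9E.
Offset 21: leading byte 0xD9 = 11011001 → 2-byte char #8 = D9 A2.
Offset 23: leading byte 0xF2 = 11110010 → 4-byte char #9 = F2 89 90 BE.
Leading byte 0xF2 = 11110010 matches 11110xxx → 4-byte sequence.
Byte 1: 0xF2 = 11110010, payload 010 (3 bits).
Byte 2: 0x89 = 10001001 (10xxxxxx ✓), payload 001001.
Byte 3: 0x90 = 10010000 (10xxxxxx ✓), payload 010000.
Byte 4: 0xBE = 10111110 (10xxxxxx ✓), payload 111110.
Concatenate: 010001001010000111110 = 0x8943E (21 bits → U+8943E).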